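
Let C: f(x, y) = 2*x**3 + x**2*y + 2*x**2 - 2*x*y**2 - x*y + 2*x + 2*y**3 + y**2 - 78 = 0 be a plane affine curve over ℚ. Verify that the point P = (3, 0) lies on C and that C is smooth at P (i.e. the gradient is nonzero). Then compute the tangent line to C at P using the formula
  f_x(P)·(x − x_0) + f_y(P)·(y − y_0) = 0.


Tangent line at P: 68*x + 6*y - 204 = 0.

Step 1: f(3, 0) = 0, so P lies on C.
Step 2: partial derivatives
  f_x(x, y) = 6*x**2 + 2*x*y + 4*x - 2*y**2 - y + 2, f_y(x, y) = x**2 - 4*x*y - x + 6*y**2 + 2*y.
  f_x(P) = 68, f_y(P) = 6 (gradient nonzero, so P is smooth).
Step 3: tangent line at P: 68·(x − 3) + 6·(y − 0) = 0.
Expanding: 68*x + 6*y - 204 = 0.


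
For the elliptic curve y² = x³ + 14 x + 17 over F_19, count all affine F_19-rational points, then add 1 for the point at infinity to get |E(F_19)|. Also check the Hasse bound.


Affine points = {(0, 6), (0, 13), (4, 2), (4, 17), (9, 6), (9, 13), (10, 6), (10, 13), (11, 1), (11, 18), (15, 7), (15, 12), (16, 9), (16, 10), (17, 0)}; affine count = 15; |E(F_19)| = 16.

Discriminant check: Δ ∝ 4a³ + 27b² = 4·14³ + 27·17² = 4·2744 + 27·289 ≡ 7 (mod 19). Nonzero ⇒ E is nonsingular.
For each x ∈ F_19, compute rhs = x³ + 14·x + 17 mod 19, then count y ∈ F_19 with y² ≡ rhs.
  x = 0: rhs = 17, matching y values: 6, 13 (2 points).
  x = 1: rhs = 13, matching y values: none (0 points).
  x = 2: rhs = 15, matching y values: none (0 points).
  x = 3: rhs = 10, matching y values: none (0 points).
  x = 4: rhs = 4, matching y values: 2, 17 (2 points).
  x = 5: rhs = 3, matching y values: none (0 points).
  x = 6: rhs = 13, matching y values: none (0 points).
  x = 7: rhs = 2, matching y values: none (0 points).
  x = 8: rhs = 14, matching y values: none (0 points).
  x = 9: rhs = 17, matching y values: 6, 13 (2 points).
  x = 10: rhs = 17, matching y values: 6, 13 (2 points).
  x = 11: rhs = 1, matching y values: 1, 18 (2 points).
  x = 12: rhs = 13, matching y values: none (0 points).
  x = 13: rhs = 2, matching y values: none (0 points).
  x = 14: rhs = 12, matching y values: none (0 points).
  x = 15: rhs = 11, matching y values: 7, 12 (2 points).
  x = 16: rhs = 5, matching y values: 9, 10 (2 points).
  x = 17: rhs = 0, matching y values: 0 (1 points).
  x = 18: rhs = 2, matching y values: none (0 points).
Total affine count: 15.
Full point count |E(F_19)| = 15 + 1 = 16.
Hasse bound: |16 − (19+1)| = |-4| = 4 ≤ 2√19 ≈ 8.7178 ✓.


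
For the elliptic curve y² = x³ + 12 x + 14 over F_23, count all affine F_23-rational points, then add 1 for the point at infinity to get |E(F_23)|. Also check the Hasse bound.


Affine points = {(1, 2), (1, 21), (2, 0), (3, 10), (3, 13), (6, 7), (6, 16), (7, 2), (7, 21), (8, 1), (8, 22), (9, 0), (12, 0), (15, 2), (15, 21), (16, 1), (16, 22), (17, 5), (17, 18), (18, 6), (18, 17), (22, 1), (22, 22)}; affine count = 23; |E(F_23)| = 24.

Discriminant check: Δ ∝ 4a³ + 27b² = 4·12³ + 27·14² = 4·1728 + 27·196 ≡ 14 (mod 23). Nonzero ⇒ E is nonsingular.
For each x ∈ F_23, compute rhs = x³ + 12·x + 14 mod 23, then count y ∈ F_23 with y² ≡ rhs.
  x = 0: rhs = 14, matching y values: none (0 points).
  x = 1: rhs = 4, matching y values: 2, 21 (2 points).
  x = 2: rhs = 0, matching y values: 0 (1 points).
  x = 3: rhs = 8, matching y values: 10, 13 (2 points).
  x = 4: rhs = 11, matching y values: none (0 points).
  x = 5: rhs = 15, matching y values: none (0 points).
  x = 6: rhs = 3, matching y values: 7, 16 (2 points).
  x = 7: rhs = 4, matching y values: 2, 21 (2 points).
  x = 8: rhs = 1, matching y values: 1, 22 (2 points).
  x = 9: rhs = 0, matching y values: 0 (1 points).
  x = 10: rhs = 7, matching y values: none (0 points).
  x = 11: rhs = 5, matching y values: none (0 points).
  x = 12: rhs = 0, matching y values: 0 (1 points).
  x = 13: rhs = 21, matching y values: none (0 points).
  x = 14: rhs = 5, matching y values: none (0 points).
  x = 15: rhs = 4, matching y values: 2, 21 (2 points).
  x = 16: rhs = 1, matching y values: 1, 22 (2 points).
  x = 17: rhs = 2, matching y values: 5, 18 (2 points).
  x = 18: rhs = 13, matching y values: 6, 17 (2 points).
  x = 19: rhs = 17, matching y values: none (0 points).
  x = 20: rhs = 20, matching y values: none (0 points).
  x = 21: rhs = 5, matching y values: none (0 points).
  x = 22: rhs = 1, matching y values: 1, 22 (2 points).
Total affine count: 23.
Full point count |E(F_23)| = 23 + 1 = 24.
Hasse bound: |24 − (23+1)| = |0| = 0 ≤ 2√23 ≈ 9.5917 ✓.


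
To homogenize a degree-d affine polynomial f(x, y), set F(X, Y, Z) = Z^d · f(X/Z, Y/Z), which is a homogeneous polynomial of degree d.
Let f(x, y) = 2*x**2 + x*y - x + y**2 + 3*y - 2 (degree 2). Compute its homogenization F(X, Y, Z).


F(X, Y, Z) = 2*X**2 + X*Y - X*Z + Y**2 + 3*Y*Z - 2*Z**2

deg(f) = 2.
Substitute x = X/Z, y = Y/Z into f, then multiply by Z^2.
  monomial 2·x^2·y^0 ↦ 2·X^2·Y^0·Z^0.
  monomial 1·x^1·y^1 ↦ 1·X^1·Y^1·Z^0.
  monomial -1·x^1·y^0 ↦ -1·X^1·Y^0·Z^1.
  monomial 1·x^0·y^2 ↦ 1·X^0·Y^2·Z^0.
  monomial 3·x^0·y^1 ↦ 3·X^0·Y^1·Z^1.
  monomial -2·x^0·y^0 ↦ -2·X^0·Y^0·Z^2.
Collecting: F(X, Y, Z) = 2*X**2 + X*Y - X*Z + Y**2 + 3*Y*Z - 2*Z**2.


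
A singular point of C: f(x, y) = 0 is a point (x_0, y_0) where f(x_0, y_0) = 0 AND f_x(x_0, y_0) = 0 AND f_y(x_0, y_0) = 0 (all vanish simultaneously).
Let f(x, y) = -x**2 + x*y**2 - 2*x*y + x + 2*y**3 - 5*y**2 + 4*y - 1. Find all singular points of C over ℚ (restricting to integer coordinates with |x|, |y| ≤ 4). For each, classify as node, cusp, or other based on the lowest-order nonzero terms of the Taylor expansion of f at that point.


Singular points: {(0, 1)}; classification: node.

Compute partial derivatives:
  f_x = -2*x + y**2 - 2*y + 1.
  f_y = 2*x*y - 2*x + 6*y**2 - 10*y + 4.
Scan x_0 ∈ {−4, ..., 4}. For each x_0, f_y(x_0, y) is a polynomial in y; find its integer roots y ∈ {−4, ..., 4}, then test f_x and f at those candidates.
  x = -4: f_y(-4, y) = 6*y**2 - 18*y + 12; vanishes at y ∈ {1, 2}. (-4, 1): f_x = 8 ≠ 0; (-4, 2): f_x = 9 ≠ 0.
  x = -3: f_y(-3, y) = 6*y**2 - 16*y + 10; vanishes at y ∈ {1}. (-3, 1): f_x = 6 ≠ 0.
  x = -2: f_y(-2, y) = 6*y**2 - 14*y + 8; vanishes at y ∈ {1}. (-2, 1): f_x = 4 ≠ 0.
  x = -1: f_y(-1, y) = 6*y**2 - 12*y + 6; vanishes at y ∈ {1}. (-1, 1): f_x = 2 ≠ 0.
  x = 0: f_y(0, y) = 6*y**2 - 10*y + 4; vanishes at y ∈ {1}. (0, 1): f_x = 0, f = 0 — SINGULAR.
  x = 1: f_y(1, y) = 6*y**2 - 8*y + 2; vanishes at y ∈ {1}. (1, 1): f_x = -2 ≠ 0.
  x = 2: f_y(2, y) = 6*y**2 - 6*y; vanishes at y ∈ {0, 1}. (2, 0): f_x = -3 ≠ 0; (2, 1): f_x = -4 ≠ 0.
  x = 3: f_y(3, y) = 6*y**2 - 4*y - 2; vanishes at y ∈ {1}. (3, 1): f_x = -6 ≠ 0.
  x = 4: f_y(4, y) = 6*y**2 - 2*y - 4; vanishes at y ∈ {1}. (4, 1): f_x = -8 ≠ 0.
Only singular point on the grid: (0, 1).
Classify: substitute x = 0 + u, y = 1 + v and expand: f = -u**2 + u*v**2 + 2*v**3 + v**2.
No constant or linear terms (consistent with a singular point). Quadratic part: -u**2 + v**2. Cubic part: u*v**2 + 2*v**3.
The quadratic part v**2 - u**2 = (v − u)(v + u) splits into two distinct linear factors, so there are two distinct tangent lines y − 1 = ±(x − 0) — this is a node (ordinary double point).
Classification: node.


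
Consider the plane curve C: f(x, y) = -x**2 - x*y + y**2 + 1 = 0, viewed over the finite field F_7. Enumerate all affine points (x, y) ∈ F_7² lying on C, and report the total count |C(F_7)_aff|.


Affine F_7-points: {(1, 0), (1, 1), (2, 3), (2, 6), (5, 1), (5, 4), (6, 0), (6, 6)}; count = 8.

For each of the 49 pairs (x, y) ∈ F_7², evaluate f(x, y) mod 7. Record the zeros.
  x = 0: [0↦1, 1↦2, 2↦5, 3↦3, 4↦3, 5↦5, 6↦2]  zeros at y ∈ ∅
  x = 1: [0↦0, 1↦0, 2↦2, 3↦6, 4↦5, 5↦6, 6↦2]  zeros at y ∈ {0, 1}
  x = 2: [0↦4, 1↦3, 2↦4, 3↦0, 4↦5, 5↦5, 6↦0]  zeros at y ∈ {3, 6}
  x = 3: [0↦6, 1↦4, 2↦4, 3↦6, 4↦3, 5↦2, 6↦3]  zeros at y ∈ ∅
  x = 4: [0↦6, 1↦3, 2↦2, 3↦3, 4↦6, 5↦4, 6↦4]  zeros at y ∈ ∅
  x = 5: [0↦4, 1↦0, 2↦5, 3↦5, 4↦0, 5↦4, 6↦3]  zeros at y ∈ {1, 4}
  x = 6: [0↦0, 1↦2, 2↦6, 3↦5, 4↦6, 5↦2, 6↦0]  zeros at y ∈ {0, 6}
Collecting zeros: affine points = {(1, 0), (1, 1), (2, 3), (2, 6), (5, 1), (5, 4), (6, 0), (6, 6)}.
Total count |C(F_7)_aff| = 8.


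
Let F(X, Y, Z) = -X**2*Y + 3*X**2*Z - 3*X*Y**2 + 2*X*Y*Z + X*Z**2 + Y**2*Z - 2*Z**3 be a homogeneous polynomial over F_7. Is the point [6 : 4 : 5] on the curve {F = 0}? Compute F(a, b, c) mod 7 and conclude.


F(6,4,5) ≡ 6 (mod 7); P is NOT on the curve.

Evaluate F(6, 4, 5) term-by-term (mod 7).
  -X**2*Y ↦ -1·36·4·1 = -144
  3*X**2*Z ↦ 3·36·1·5 = 540
  -3*X*Y**2 ↦ -3·6·16·1 = -288
  2*X*Y*Z ↦ 2·6·4·5 = 240
  X*Z**2 ↦ 1·6·1·25 = 150
  Y**2*Z ↦ 1·1·16·5 = 80
  -2*Z**3 ↦ -2·1·1·125 = -250
Sum: F(6, 4, 5) = (-144) + (540) + (-288) + (240) + (150) + (80) + (-250) = 328.
Reducing mod 7: 328 ≡ 6 (mod 7).
Since F(a, b, c) ≡ 6 ≠ 0 (mod 7), P does NOT lie on the curve.


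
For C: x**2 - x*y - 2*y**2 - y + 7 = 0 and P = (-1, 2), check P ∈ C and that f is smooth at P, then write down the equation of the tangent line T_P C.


Tangent line at P: -4*x - 8*y + 12 = 0.

Step 1: f(-1, 2) = 0, so P lies on C.
Step 2: partial derivatives
  f_x(x, y) = 2*x - y, f_y(x, y) = -x - 4*y - 1.
  f_x(P) = -4, f_y(P) = -8 (gradient nonzero, so P is smooth).
Step 3: tangent line at P: -4·(x − -1) + -8·(y − 2) = 0.
Expanding: -4*x - 8*y + 12 = 0.


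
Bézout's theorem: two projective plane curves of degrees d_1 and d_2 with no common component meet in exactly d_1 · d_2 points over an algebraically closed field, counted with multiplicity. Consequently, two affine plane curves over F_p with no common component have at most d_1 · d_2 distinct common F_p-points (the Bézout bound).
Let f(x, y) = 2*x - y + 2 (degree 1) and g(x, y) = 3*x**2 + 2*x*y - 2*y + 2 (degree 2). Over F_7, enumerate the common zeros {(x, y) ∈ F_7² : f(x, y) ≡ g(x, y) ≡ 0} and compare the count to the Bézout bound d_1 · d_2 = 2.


Common zeros: ∅; count = 0; Bézout bound = 2.

deg(f) = 1, deg(g) = 2, so Bézout bound = 2.
Scan x ∈ F_7. For each x, list the y ∈ F_7 with f(x, y) ≡ 0 and those with g(x, y) ≡ 0 (mod 7); the common zeros in that column are the intersection.
  x = 0: f ≡ 0 at y ∈ {2}; g ≡ 0 at y ∈ {1}; common: ∅.
  x = 1: f ≡ 0 at y ∈ {4}; g ≡ 0 at y ∈ ∅; common: ∅.
  x = 2: f ≡ 0 at y ∈ {6}; g ≡ 0 at y ∈ {0}; common: ∅.
  x = 3: f ≡ 0 at y ∈ {1}; g ≡ 0 at y ∈ {5}; common: ∅.
  x = 4: f ≡ 0 at y ∈ {3}; g ≡ 0 at y ∈ {1}; common: ∅.
  x = 5: f ≡ 0 at y ∈ {5}; g ≡ 0 at y ∈ {0}; common: ∅.
  x = 6: f ≡ 0 at y ∈ {0}; g ≡ 0 at y ∈ {3}; common: ∅.
Collecting: common zeros = ∅, so the count is 0.
Comparison with the Bézout bound: 0 ≤ 2 = deg(f)·deg(g), as expected for curves with no common component (the affine F_7-count falls short of the bound because intersections may lie at infinity, over extension fields, or carry multiplicity).


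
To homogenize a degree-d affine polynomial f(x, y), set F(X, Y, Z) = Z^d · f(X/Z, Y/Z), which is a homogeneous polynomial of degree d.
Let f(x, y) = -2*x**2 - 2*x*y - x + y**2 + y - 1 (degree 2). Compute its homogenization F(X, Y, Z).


F(X, Y, Z) = -2*X**2 - 2*X*Y - X*Z + Y**2 + Y*Z - Z**2

deg(f) = 2.
Substitute x = X/Z, y = Y/Z into f, then multiply by Z^2.
  monomial -2·x^2·y^0 ↦ -2·X^2·Y^0·Z^0.
  monomial -2·x^1·y^1 ↦ -2·X^1·Y^1·Z^0.
  monomial -1·x^1·y^0 ↦ -1·X^1·Y^0·Z^1.
  monomial 1·x^0·y^2 ↦ 1·X^0·Y^2·Z^0.
  monomial 1·x^0·y^1 ↦ 1·X^0·Y^1·Z^1.
  monomial -1·x^0·y^0 ↦ -1·X^0·Y^0·Z^2.
Collecting: F(X, Y, Z) = -2*X**2 - 2*X*Y - X*Z + Y**2 + Y*Z - Z**2.


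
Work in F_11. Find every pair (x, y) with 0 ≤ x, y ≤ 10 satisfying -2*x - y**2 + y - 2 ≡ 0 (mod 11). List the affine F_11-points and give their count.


Affine F_11-points: {(0, 5), (0, 7), (4, 4), (4, 8), (6, 6), (7, 3), (7, 9), (9, 2), (9, 10), (10, 0), (10, 1)}; count = 11.

For each of the 121 pairs (x, y) ∈ F_11², evaluate f(x, y) mod 11. Record the zeros.
  x = 0: [0↦9, 1↦9, 2↦7, 3↦3, 4↦8, 5↦0, 6↦1, 7↦0, 8↦8, 9↦3, 10↦7]  zeros at y ∈ {5, 7}
  x = 1: [0↦7, 1↦7, 2↦5, 3↦1, 4↦6, 5↦9, 6↦10, 7↦9, 8↦6, 9↦1, 10↦5]  zeros at y ∈ ∅
  x = 2: [0↦5, 1↦5, 2↦3, 3↦10, 4↦4, 5↦7, 6↦8, 7↦7, 8↦4, 9↦10, 10↦3]  zeros at y ∈ ∅
  x = 3: [0↦3, 1↦3, 2↦1, 3↦8, 4↦2, 5↦5, 6↦6, 7↦5, 8↦2, 9↦8, 10↦1]  zeros at y ∈ ∅
  x = 4: [0↦1, 1↦1, 2↦10, 3↦6, 4↦0, 5↦3, 6↦4, 7↦3, 8↦0, 9↦6, 10↦10]  zeros at y ∈ {4, 8}
  x = 5: [0↦10, 1↦10, 2↦8, 3↦4, 4↦9, 5↦1, 6↦2, 7↦1, 8↦9, 9↦4, 10↦8]  zeros at y ∈ ∅
  x = 6: [0↦8, 1↦8, 2↦6, 3↦2, 4↦7, 5↦10, 6↦0, 7↦10, 8↦7, 9↦2, 10↦6]  zeros at y ∈ {6}
  x = 7: [0↦6, 1↦6, 2↦4, 3↦0, 4↦5, 5↦8, 6↦9, 7↦8, 8↦5, 9↦0, 10↦4]  zeros at y ∈ {3, 9}
  x = 8: [0↦4, 1↦4, 2↦2, 3↦9, 4↦3, 5↦6, 6↦7, 7↦6, 8↦3, 9↦9, 10↦2]  zeros at y ∈ ∅
  x = 9: [0↦2, 1↦2, 2↦0, 3↦7, 4↦1, 5↦4, 6↦5, 7↦4, 8↦1, 9↦7, 10↦0]  zeros at y ∈ {2, 10}
  x = 10: [0↦0, 1↦0, 2↦9, 3↦5, 4↦10, 5↦2, 6↦3, 7↦2, 8↦10, 9↦5, 10↦9]  zeros at y ∈ {0, 1}
Collecting zeros: affine points = {(0, 5), (0, 7), (4, 4), (4, 8), (6, 6), (7, 3), (7, 9), (9, 2), (9, 10), (10, 0), (10, 1)}.
Total count |C(F_11)_aff| = 11.


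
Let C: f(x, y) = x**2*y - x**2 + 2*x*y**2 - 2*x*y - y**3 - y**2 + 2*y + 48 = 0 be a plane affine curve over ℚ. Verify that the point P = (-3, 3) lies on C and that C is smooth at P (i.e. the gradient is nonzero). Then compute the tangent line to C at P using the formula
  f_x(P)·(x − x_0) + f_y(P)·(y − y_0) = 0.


Tangent line at P: 156 - 52*y = 0.

Step 1: f(-3, 3) = 0, so P lies on C.
Step 2: partial derivatives
  f_x(x, y) = 2*x*y - 2*x + 2*y**2 - 2*y, f_y(x, y) = x**2 + 4*x*y - 2*x - 3*y**2 - 2*y + 2.
  f_x(P) = 0, f_y(P) = -52 (gradient nonzero, so P is smooth).
Step 3: tangent line at P: 0·(x − -3) + -52·(y − 3) = 0.
Expanding: 156 - 52*y = 0.


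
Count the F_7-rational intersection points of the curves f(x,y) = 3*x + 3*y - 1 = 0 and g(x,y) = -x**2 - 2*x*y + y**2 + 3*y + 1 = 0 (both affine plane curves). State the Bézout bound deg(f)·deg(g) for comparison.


Common zeros: ∅; count = 0; Bézout bound = 2.

deg(f) = 1, deg(g) = 2, so Bézout bound = 2.
Scan x ∈ F_7. For each x, list the y ∈ F_7 with f(x, y) ≡ 0 and those with g(x, y) ≡ 0 (mod 7); the common zeros in that column are the intersection.
  x = 0: f ≡ 0 at y ∈ {5}; g ≡ 0 at y ∈ ∅; common: ∅.
  x = 1: f ≡ 0 at y ∈ {4}; g ≡ 0 at y ∈ {0, 6}; common: ∅.
  x = 2: f ≡ 0 at y ∈ {3}; g ≡ 0 at y ∈ ∅; common: ∅.
  x = 3: f ≡ 0 at y ∈ {2}; g ≡ 0 at y ∈ ∅; common: ∅.
  x = 4: f ≡ 0 at y ∈ {1}; g ≡ 0 at y ∈ {2, 3}; common: ∅.
  x = 5: f ≡ 0 at y ∈ {0}; g ≡ 0 at y ∈ ∅; common: ∅.
  x = 6: f ≡ 0 at y ∈ {6}; g ≡ 0 at y ∈ {0, 2}; common: ∅.
Collecting: common zeros = ∅, so the count is 0.
Comparison with the Bézout bound: 0 ≤ 2 = deg(f)·deg(g), as expected for curves with no common component (the affine F_7-count falls short of the bound because intersections may lie at infinity, over extension fields, or carry multiplicity).


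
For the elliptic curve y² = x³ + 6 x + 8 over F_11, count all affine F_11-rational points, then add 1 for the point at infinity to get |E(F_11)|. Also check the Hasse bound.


Affine points = {(1, 2), (1, 9), (3, 3), (3, 8), (5, 3), (5, 8), (10, 1), (10, 10)}; affine count = 8; |E(F_11)| = 9.

Discriminant check: Δ ∝ 4a³ + 27b² = 4·6³ + 27·8² = 4·216 + 27·64 ≡ 7 (mod 11). Nonzero ⇒ E is nonsingular.
For each x ∈ F_11, compute rhs = x³ + 6·x + 8 mod 11, then count y ∈ F_11 with y² ≡ rhs.
  x = 0: rhs = 8, matching y values: none (0 points).
  x = 1: rhs = 4, matching y values: 2, 9 (2 points).
  x = 2: rhs = 6, matching y values: none (0 points).
  x = 3: rhs = 9, matching y values: 3, 8 (2 points).
  x = 4: rhs = 8, matching y values: none (0 points).
  x = 5: rhs = 9, matching y values: 3, 8 (2 points).
  x = 6: rhs = 7, matching y values: none (0 points).
  x = 7: rhs = 8, matching y values: none (0 points).
  x = 8: rhs = 7, matching y values: none (0 points).
  x = 9: rhs = 10, matching y values: none (0 points).
  x = 10: rhs = 1, matching y values: 1, 10 (2 points).
Total affine count: 8.
Full point count |E(F_11)| = 8 + 1 = 9.
Hasse bound: |9 − (11+1)| = |-3| = 3 ≤ 2√11 ≈ 6.6332 ✓.


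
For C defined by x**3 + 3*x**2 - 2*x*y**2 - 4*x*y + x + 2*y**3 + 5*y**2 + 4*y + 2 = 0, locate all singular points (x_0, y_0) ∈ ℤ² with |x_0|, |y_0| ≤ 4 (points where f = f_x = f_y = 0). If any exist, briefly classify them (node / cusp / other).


Singular points: {(-1, -1)}; classification: cusp.

Compute partial derivatives:
  f_x = 3*x**2 + 6*x - 2*y**2 - 4*y + 1.
  f_y = -4*x*y - 4*x + 6*y**2 + 10*y + 4.
Scan x_0 ∈ {−4, ..., 4}. For each x_0, f_y(x_0, y) is a polynomial in y; find its integer roots y ∈ {−4, ..., 4}, then test f_x and f at those candidates.
  x = -4: f_y(-4, y) = 6*y**2 + 26*y + 20; vanishes at y ∈ {-1}. (-4, -1): f_x = 27 ≠ 0.
  x = -3: f_y(-3, y) = 6*y**2 + 22*y + 16; vanishes at y ∈ {-1}. (-3, -1): f_x = 12 ≠ 0.
  x = -2: f_y(-2, y) = 6*y**2 + 18*y + 12; vanishes at y ∈ {-2, -1}. (-2, -2): f_x = 1 ≠ 0; (-2, -1): f_x = 3 ≠ 0.
  x = -1: f_y(-1, y) = 6*y**2 + 14*y + 8; vanishes at y ∈ {-1}. (-1, -1): f_x = 0, f = 0 — SINGULAR.
  x = 0: f_y(0, y) = 6*y**2 + 10*y + 4; vanishes at y ∈ {-1}. (0, -1): f_x = 3 ≠ 0.
  x = 1: f_y(1, y) = 6*y**2 + 6*y; vanishes at y ∈ {-1, 0}. (1, -1): f_x = 12 ≠ 0; (1, 0): f_x = 10 ≠ 0.
  x = 2: f_y(2, y) = 6*y**2 + 2*y - 4; vanishes at y ∈ {-1}. (2, -1): f_x = 27 ≠ 0.
  x = 3: f_y(3, y) = 6*y**2 - 2*y - 8; vanishes at y ∈ {-1}. (3, -1): f_x = 48 ≠ 0.
  x = 4: f_y(4, y) = 6*y**2 - 6*y - 12; vanishes at y ∈ {-1, 2}. (4, -1): f_x = 75 ≠ 0; (4, 2): f_x = 57 ≠ 0.
Only singular point on the grid: (-1, -1).
Classify: substitute x = -1 + u, y = -1 + v and expand: f = u**3 - 2*u*v**2 + 2*v**3 + v**2.
No constant or linear terms (consistent with a singular point). Quadratic part: v**2. Cubic part: u**3 - 2*u*v**2 + 2*v**3.
The quadratic part v**2 is a perfect square, so there is a single (double) tangent line v = 0, i.e. y = -1. Restricting the cubic part to that line (v = 0) leaves u**3 ≠ 0, so f is not divisible by v and the branch is v² ≈ -u**3 to lowest order — this is a cusp.
Classification: cusp.


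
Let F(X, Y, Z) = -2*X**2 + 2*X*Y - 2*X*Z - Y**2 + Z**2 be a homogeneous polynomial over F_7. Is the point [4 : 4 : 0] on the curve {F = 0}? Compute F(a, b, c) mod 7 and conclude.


F(4,4,0) ≡ 5 (mod 7); P is NOT on the curve.

Evaluate F(4, 4, 0) term-by-term (mod 7).
  -2*X**2 ↦ -2·16·1·1 = -32
  2*X*Y ↦ 2·4·4·1 = 32
  -2*X*Z ↦ -2·4·1·0 = 0
  -Y**2 ↦ -1·1·16·1 = -16
  Z**2 ↦ 1·1·1·0 = 0
Sum: F(4, 4, 0) = (-32) + (32) + (0) + (-16) + (0) = -16.
Reducing mod 7: -16 ≡ 5 (mod 7).
Since F(a, b, c) ≡ 5 ≠ 0 (mod 7), P does NOT lie on the curve.


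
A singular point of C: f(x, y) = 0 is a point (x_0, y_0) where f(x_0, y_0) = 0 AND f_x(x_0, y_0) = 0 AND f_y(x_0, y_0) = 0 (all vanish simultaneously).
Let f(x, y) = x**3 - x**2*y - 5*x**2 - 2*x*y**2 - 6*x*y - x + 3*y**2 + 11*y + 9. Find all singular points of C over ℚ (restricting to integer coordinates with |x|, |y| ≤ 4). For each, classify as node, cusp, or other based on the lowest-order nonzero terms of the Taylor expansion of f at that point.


Singular points: {(1, -2)}; classification: cusp.

Compute partial derivatives:
  f_x = 3*x**2 - 2*x*y - 10*x - 2*y**2 - 6*y - 1.
  f_y = -x**2 - 4*x*y - 6*x + 6*y + 11.
Scan x_0 ∈ {−4, ..., 4}. For each x_0, f_y(x_0, y) is a polynomial in y; find its integer roots y ∈ {−4, ..., 4}, then test f_x and f at those candidates.
  x = -4: f_y(-4, y) = 22*y + 19; no integer root y with |y| ≤ 4.
  x = -3: f_y(-3, y) = 18*y + 20; no integer root y with |y| ≤ 4.
  x = -2: f_y(-2, y) = 14*y + 19; no integer root y with |y| ≤ 4.
  x = -1: f_y(-1, y) = 10*y + 16; no integer root y with |y| ≤ 4.
  x = 0: f_y(0, y) = 6*y + 11; no integer root y with |y| ≤ 4.
  x = 1: f_y(1, y) = 2*y + 4; vanishes at y ∈ {-2}. (1, -2): f_x = 0, f = 0 — SINGULAR.
  x = 2: f_y(2, y) = -2*y - 5; no integer root y with |y| ≤ 4.
  x = 3: f_y(3, y) = -6*y - 16; no integer root y with |y| ≤ 4.
  x = 4: f_y(4, y) = -10*y - 29; no integer root y with |y| ≤ 4.
Only singular point on the grid: (1, -2).
Classify: substitute x = 1 + u, y = -2 + v and expand: f = u**3 - u**2*v - 2*u*v**2 + v**2.
No constant or linear terms (consistent with a singular point). Quadratic part: v**2. Cubic part: u**3 - u**2*v - 2*u*v**2.
The quadratic part v**2 is a perfect square, so there is a single (double) tangent line v = 0, i.e. y = -2. Restricting the cubic part to that line (v = 0) leaves u**3 ≠ 0, so f is not divisible by v and the branch is v² ≈ -u**3 to lowest order — this is a cusp.
Classification: cusp.


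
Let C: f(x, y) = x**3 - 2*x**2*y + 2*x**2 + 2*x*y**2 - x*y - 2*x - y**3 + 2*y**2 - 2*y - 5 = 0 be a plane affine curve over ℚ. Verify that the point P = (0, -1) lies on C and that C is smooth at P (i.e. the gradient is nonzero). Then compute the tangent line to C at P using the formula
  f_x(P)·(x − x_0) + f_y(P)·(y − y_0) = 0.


Tangent line at P: x - 9*y - 9 = 0.

Step 1: f(0, -1) = 0, so P lies on C.
Step 2: partial derivatives
  f_x(x, y) = 3*x**2 - 4*x*y + 4*x + 2*y**2 - y - 2, f_y(x, y) = -2*x**2 + 4*x*y - x - 3*y**2 + 4*y - 2.
  f_x(P) = 1, f_y(P) = -9 (gradient nonzero, so P is smooth).
Step 3: tangent line at P: 1·(x − 0) + -9·(y − -1) = 0.
Expanding: x - 9*y - 9 = 0.


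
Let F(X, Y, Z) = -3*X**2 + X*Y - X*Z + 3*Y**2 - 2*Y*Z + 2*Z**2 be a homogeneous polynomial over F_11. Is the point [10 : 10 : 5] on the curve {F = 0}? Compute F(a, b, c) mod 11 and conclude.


F(10,10,5) ≡ 0 (mod 11); P is on the curve.

Evaluate F(10, 10, 5) term-by-term (mod 11).
  -3*X**2 ↦ -3·100·1·1 = -300
  X*Y ↦ 1·10·10·1 = 100
  -X*Z ↦ -1·10·1·5 = -50
  3*Y**2 ↦ 3·1·100·1 = 300
  -2*Y*Z ↦ -2·1·10·5 = -100
  2*Z**2 ↦ 2·1·1·25 = 50
Sum: F(10, 10, 5) = (-300) + (100) + (-50) + (300) + (-100) + (50) = 0.
Reducing mod 11: 0 ≡ 0 (mod 11).
Since F(a, b, c) ≡ 0 (mod 11), P lies on the curve.


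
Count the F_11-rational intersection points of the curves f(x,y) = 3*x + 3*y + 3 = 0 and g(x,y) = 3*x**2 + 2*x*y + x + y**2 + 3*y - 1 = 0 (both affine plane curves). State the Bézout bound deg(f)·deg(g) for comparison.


Common zeros: ∅; count = 0; Bézout bound = 2.

deg(f) = 1, deg(g) = 2, so Bézout bound = 2.
Scan x ∈ F_11. For each x, list the y ∈ F_11 with f(x, y) ≡ 0 and those with g(x, y) ≡ 0 (mod 11); the common zeros in that column are the intersection.
  x = 0: f ≡ 0 at y ∈ {10}; g ≡ 0 at y ∈ ∅; common: ∅.
  x = 1: f ≡ 0 at y ∈ {9}; g ≡ 0 at y ∈ ∅; common: ∅.
  x = 2: f ≡ 0 at y ∈ {8}; g ≡ 0 at y ∈ ∅; common: ∅.
  x = 3: f ≡ 0 at y ∈ {7}; g ≡ 0 at y ∈ {5, 8}; common: ∅.
  x = 4: f ≡ 0 at y ∈ {6}; g ≡ 0 at y ∈ {2, 9}; common: ∅.
  x = 5: f ≡ 0 at y ∈ {5}; g ≡ 0 at y ∈ ∅; common: ∅.
  x = 6: f ≡ 0 at y ∈ {4}; g ≡ 0 at y ∈ {8, 10}; common: ∅.
  x = 7: f ≡ 0 at y ∈ {3}; g ≡ 0 at y ∈ ∅; common: ∅.
  x = 8: f ≡ 0 at y ∈ {2}; g ≡ 0 at y ∈ {5, 9}; common: ∅.
  x = 9: f ≡ 0 at y ∈ {1}; g ≡ 0 at y ∈ {2, 10}; common: ∅.
  x = 10: f ≡ 0 at y ∈ {0}; g ≡ 0 at y ∈ ∅; common: ∅.
Collecting: common zeros = ∅, so the count is 0.
Comparison with the Bézout bound: 0 ≤ 2 = deg(f)·deg(g), as expected for curves with no common component (the affine F_11-count falls short of the bound because intersections may lie at infinity, over extension fields, or carry multiplicity).


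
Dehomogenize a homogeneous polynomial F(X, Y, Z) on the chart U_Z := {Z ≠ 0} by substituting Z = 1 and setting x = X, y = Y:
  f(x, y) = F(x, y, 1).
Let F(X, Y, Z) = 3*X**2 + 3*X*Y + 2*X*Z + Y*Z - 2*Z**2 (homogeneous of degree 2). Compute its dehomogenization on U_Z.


f(x, y) = 3*x**2 + 3*x*y + 2*x + y - 2

On U_Z we set Z = 1. Each monomial c·X^i·Y^j·Z^k in F becomes c·x^i·y^j·1^k = c·x^i·y^j.
Substituting Z = 1: F(X, Y, 1) = 3*x**2 + 3*x*y + 2*x + y - 2.
Note: deg(f) ≤ deg(F) = 2; strict inequality happens when F is divisible by Z (lost terms).


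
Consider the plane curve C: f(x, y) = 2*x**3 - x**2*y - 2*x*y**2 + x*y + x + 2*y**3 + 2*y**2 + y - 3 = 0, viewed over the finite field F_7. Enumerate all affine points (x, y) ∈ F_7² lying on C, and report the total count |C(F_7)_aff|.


Affine F_7-points: {(0, 4), (1, 0), (2, 1), (2, 2), (2, 5), (3, 4), (5, 0), (6, 4)}; count = 8.

For each of the 49 pairs (x, y) ∈ F_7², evaluate f(x, y) mod 7. Record the zeros.
  x = 0: [0↦4, 1↦2, 2↦2, 3↦2, 4↦0, 5↦1, 6↦3]  zeros at y ∈ {4}
  x = 1: [0↦0, 1↦3, 2↦4, 3↦1, 4↦6, 5↦3, 6↦4]  zeros at y ∈ {0}
  x = 2: [0↦1, 1↦0, 2↦0, 3↦6, 4↦2, 5↦0, 6↦5]  zeros at y ∈ {1, 2, 5}
  x = 3: [0↦5, 1↦5, 2↦2, 3↦1, 4↦0, 5↦4, 6↦4]  zeros at y ∈ {4}
  x = 4: [0↦3, 1↦2, 2↦1, 3↦5, 4↦5, 5↦6, 6↦6]  zeros at y ∈ ∅
  x = 5: [0↦0, 1↦3, 2↦2, 3↦2, 4↦1, 5↦4, 6↦2]  zeros at y ∈ {0}
  x = 6: [0↦1, 1↦6, 2↦3, 3↦4, 4↦0, 5↦3, 6↦4]  zeros at y ∈ {4}
Collecting zeros: affine points = {(0, 4), (1, 0), (2, 1), (2, 2), (2, 5), (3, 4), (5, 0), (6, 4)}.
Total count |C(F_7)_aff| = 8.


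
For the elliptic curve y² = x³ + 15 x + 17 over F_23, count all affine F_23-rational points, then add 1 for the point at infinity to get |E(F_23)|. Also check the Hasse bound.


Affine points = {(2, 3), (2, 20), (4, 7), (4, 16), (6, 1), (6, 22), (11, 8), (11, 15), (12, 4), (12, 19), (14, 2), (14, 21), (15, 11), (15, 12), (16, 11), (16, 12), (18, 1), (18, 22), (19, 10), (19, 13), (21, 5), (21, 18), (22, 1), (22, 22)}; affine count = 24; |E(F_23)| = 25.

Discriminant check: Δ ∝ 4a³ + 27b² = 4·15³ + 27·17² = 4·3375 + 27·289 ≡ 5 (mod 23). Nonzero ⇒ E is nonsingular.
For each x ∈ F_23, compute rhs = x³ + 15·x + 17 mod 23, then count y ∈ F_23 with y² ≡ rhs.
  x = 0: rhs = 17, matching y values: none (0 points).
  x = 1: rhs = 10, matching y values: none (0 points).
  x = 2: rhs = 9, matching y values: 3, 20 (2 points).
  x = 3: rhs = 20, matching y values: none (0 points).
  x = 4: rhs = 3, matching y values: 7, 16 (2 points).
  x = 5: rhs = 10, matching y values: none (0 points).
  x = 6: rhs = 1, matching y values: 1, 22 (2 points).
  x = 7: rhs = 5, matching y values: none (0 points).
  x = 8: rhs = 5, matching y values: none (0 points).
  x = 9: rhs = 7, matching y values: none (0 points).
  x = 10: rhs = 17, matching y values: none (0 points).
  x = 11: rhs = 18, matching y values: 8, 15 (2 points).
  x = 12: rhs = 16, matching y values: 4, 19 (2 points).
  x = 13: rhs = 17, matching y values: none (0 points).
  x = 14: rhs = 4, matching y values: 2, 21 (2 points).
  x = 15: rhs = 6, matching y values: 11, 12 (2 points).
  x = 16: rhs = 6, matching y values: 11, 12 (2 points).
  x = 17: rhs = 10, matching y values: none (0 points).
  x = 18: rhs = 1, matching y values: 1, 22 (2 points).
  x = 19: rhs = 8, matching y values: 10, 13 (2 points).
  x = 20: rhs = 14, matching y values: none (0 points).
  x = 21: rhs = 2, matching y values: 5, 18 (2 points).
  x = 22: rhs = 1, matching y values: 1, 22 (2 points).
Total affine count: 24.
Full point count |E(F_23)| = 24 + 1 = 25.
Hasse bound: |25 − (23+1)| = |1| = 1 ≤ 2√23 ≈ 9.5917 ✓.


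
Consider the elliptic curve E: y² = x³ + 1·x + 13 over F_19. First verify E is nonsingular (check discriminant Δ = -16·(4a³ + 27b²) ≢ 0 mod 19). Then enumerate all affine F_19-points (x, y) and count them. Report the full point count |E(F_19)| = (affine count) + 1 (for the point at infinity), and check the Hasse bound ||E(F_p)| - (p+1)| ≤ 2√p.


Affine points = {(2, 2), (2, 17), (3, 9), (3, 10), (4, 9), (4, 10), (6, 8), (6, 11), (8, 1), (8, 18), (10, 4), (10, 15), (11, 5), (11, 14), (12, 9), (12, 10), (13, 0), (14, 4), (14, 15), (18, 7), (18, 12)}; affine count = 21; |E(F_19)| = 22.

Discriminant check: Δ ∝ 4a³ + 27b² = 4·1³ + 27·13² = 4·1 + 27·169 ≡ 7 (mod 19). Nonzero ⇒ E is nonsingular.
For each x ∈ F_19, compute rhs = x³ + 1·x + 13 mod 19, then count y ∈ F_19 with y² ≡ rhs.
  x = 0: rhs = 13, matching y values: none (0 points).
  x = 1: rhs = 15, matching y values: none (0 points).
  x = 2: rhs = 4, matching y values: 2, 17 (2 points).
  x = 3: rhs = 5, matching y values: 9, 10 (2 points).
  x = 4: rhs = 5, matching y values: 9, 10 (2 points).
  x = 5: rhs = 10, matching y values: none (0 points).
  x = 6: rhs = 7, matching y values: 8, 11 (2 points).
  x = 7: rhs = 2, matching y values: none (0 points).
  x = 8: rhs = 1, matching y values: 1, 18 (2 points).
  x = 9: rhs = 10, matching y values: none (0 points).
  x = 10: rhs = 16, matching y values: 4, 15 (2 points).
  x = 11: rhs = 6, matching y values: 5, 14 (2 points).
  x = 12: rhs = 5, matching y values: 9, 10 (2 points).
  x = 13: rhs = 0, matching y values: 0 (1 points).
  x = 14: rhs = 16, matching y values: 4, 15 (2 points).
  x = 15: rhs = 2, matching y values: none (0 points).
  x = 16: rhs = 2, matching y values: none (0 points).
  x = 17: rhs = 3, matching y values: none (0 points).
  x = 18: rhs = 11, matching y values: 7, 12 (2 points).
Total affine count: 21.
Full point count |E(F_19)| = 21 + 1 = 22.
Hasse bound: |22 − (19+1)| = |2| = 2 ≤ 2√19 ≈ 8.7178 ✓.


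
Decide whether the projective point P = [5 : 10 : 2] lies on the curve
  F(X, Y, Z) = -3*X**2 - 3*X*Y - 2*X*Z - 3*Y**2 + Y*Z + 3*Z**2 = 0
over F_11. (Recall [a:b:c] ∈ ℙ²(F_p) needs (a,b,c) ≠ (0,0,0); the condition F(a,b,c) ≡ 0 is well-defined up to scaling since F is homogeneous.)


F(5,10,2) ≡ 4 (mod 11); P is NOT on the curve.

Evaluate F(5, 10, 2) term-by-term (mod 11).
  -3*X**2 ↦ -3·25·1·1 = -75
  -3*X*Y ↦ -3·5·10·1 = -150
  -2*X*Z ↦ -2·5·1·2 = -20
  -3*Y**2 ↦ -3·1·100·1 = -300
  Y*Z ↦ 1·1·10·2 = 20
  3*Z**2 ↦ 3·1·1·4 = 12
Sum: F(5, 10, 2) = (-75) + (-150) + (-20) + (-300) + (20) + (12) = -513.
Reducing mod 11: -513 ≡ 4 (mod 11).
Since F(a, b, c) ≡ 4 ≠ 0 (mod 11), P does NOT lie on the curve.


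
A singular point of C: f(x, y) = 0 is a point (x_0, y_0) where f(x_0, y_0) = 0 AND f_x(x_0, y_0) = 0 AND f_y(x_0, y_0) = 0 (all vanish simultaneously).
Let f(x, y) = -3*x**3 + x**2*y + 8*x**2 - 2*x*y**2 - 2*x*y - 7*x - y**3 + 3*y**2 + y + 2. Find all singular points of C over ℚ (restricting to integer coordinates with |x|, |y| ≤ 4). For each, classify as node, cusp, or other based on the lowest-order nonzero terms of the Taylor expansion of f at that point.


Singular points: {(1, 0)}; classification: node.

Compute partial derivatives:
  f_x = -9*x**2 + 2*x*y + 16*x - 2*y**2 - 2*y - 7.
  f_y = x**2 - 4*x*y - 2*x - 3*y**2 + 6*y + 1.
Scan x_0 ∈ {−4, ..., 4}. For each x_0, f_y(x_0, y) is a polynomial in y; find its integer roots y ∈ {−4, ..., 4}, then test f_x and f at those candidates.
  x = -4: f_y(-4, y) = -3*y**2 + 22*y + 25; vanishes at y ∈ {-1}. (-4, -1): f_x = -207 ≠ 0.
  x = -3: f_y(-3, y) = -3*y**2 + 18*y + 16; no integer root y with |y| ≤ 4.
  x = -2: f_y(-2, y) = -3*y**2 + 14*y + 9; no integer root y with |y| ≤ 4.
  x = -1: f_y(-1, y) = -3*y**2 + 10*y + 4; no integer root y with |y| ≤ 4.
  x = 0: f_y(0, y) = -3*y**2 + 6*y + 1; no integer root y with |y| ≤ 4.
  x = 1: f_y(1, y) = -3*y**2 + 2*y; vanishes at y ∈ {0}. (1, 0): f_x = 0, f = 0 — SINGULAR.
  x = 2: f_y(2, y) = -3*y**2 - 2*y + 1; vanishes at y ∈ {-1}. (2, -1): f_x = -15 ≠ 0.
  x = 3: f_y(3, y) = -3*y**2 - 6*y + 4; no integer root y with |y| ≤ 4.
  x = 4: f_y(4, y) = -3*y**2 - 10*y + 9; no integer root y with |y| ≤ 4.
Only singular point on the grid: (1, 0).
Classify: substitute x = 1 + u, y = 0 + v and expand: f = -3*u**3 + u**2*v - u**2 - 2*u*v**2 - v**3 + v**2.
No constant or linear terms (consistent with a singular point). Quadratic part: -u**2 + v**2. Cubic part: -3*u**3 + u**2*v - 2*u*v**2 - v**3.
The quadratic part v**2 - u**2 = (v − u)(v + u) splits into two distinct linear factors, so there are two distinct tangent lines y − 0 = ±(x − 1) — this is a node (ordinary double point).
Classification: node.


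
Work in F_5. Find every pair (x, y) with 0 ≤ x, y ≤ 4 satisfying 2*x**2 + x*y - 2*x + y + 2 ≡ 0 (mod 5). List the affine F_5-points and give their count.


Affine F_5-points: {(0, 3), (1, 4), (2, 3), (3, 4)}; count = 4.

For each of the 25 pairs (x, y) ∈ F_5², evaluate f(x, y) mod 5. Record the zeros.
  x = 0: [0↦2, 1↦3, 2↦4, 3↦0, 4↦1]  zeros at y ∈ {3}
  x = 1: [0↦2, 1↦4, 2↦1, 3↦3, 4↦0]  zeros at y ∈ {4}
  x = 2: [0↦1, 1↦4, 2↦2, 3↦0, 4↦3]  zeros at y ∈ {3}
  x = 3: [0↦4, 1↦3, 2↦2, 3↦1, 4↦0]  zeros at y ∈ {4}
  x = 4: [0↦1, 1↦1, 2↦1, 3↦1, 4↦1]  zeros at y ∈ ∅
Collecting zeros: affine points = {(0, 3), (1, 4), (2, 3), (3, 4)}.
Total count |C(F_5)_aff| = 4.


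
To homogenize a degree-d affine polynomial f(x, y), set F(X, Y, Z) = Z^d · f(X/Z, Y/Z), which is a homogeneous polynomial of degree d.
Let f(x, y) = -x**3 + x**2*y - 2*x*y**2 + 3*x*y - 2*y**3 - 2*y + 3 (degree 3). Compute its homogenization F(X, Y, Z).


F(X, Y, Z) = -X**3 + X**2*Y - 2*X*Y**2 + 3*X*Y*Z - 2*Y**3 - 2*Y*Z**2 + 3*Z**3

deg(f) = 3.
Substitute x = X/Z, y = Y/Z into f, then multiply by Z^3.
  monomial -1·x^3·y^0 ↦ -1·X^3·Y^0·Z^0.
  monomial 1·x^2·y^1 ↦ 1·X^2·Y^1·Z^0.
  monomial -2·x^1·y^2 ↦ -2·X^1·Y^2·Z^0.
  monomial 3·x^1·y^1 ↦ 3·X^1·Y^1·Z^1.
  monomial -2·x^0·y^3 ↦ -2·X^0·Y^3·Z^0.
  monomial -2·x^0·y^1 ↦ -2·X^0·Y^1·Z^2.
  monomial 3·x^0·y^0 ↦ 3·X^0·Y^0·Z^3.
Collecting: F(X, Y, Z) = -X**3 + X**2*Y - 2*X*Y**2 + 3*X*Y*Z - 2*Y**3 - 2*Y*Z**2 + 3*Z**3.


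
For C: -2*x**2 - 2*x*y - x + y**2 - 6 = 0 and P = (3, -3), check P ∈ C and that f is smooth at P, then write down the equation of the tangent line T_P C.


Tangent line at P: -7*x - 12*y - 15 = 0.

Step 1: f(3, -3) = 0, so P lies on C.
Step 2: partial derivatives
  f_x(x, y) = -4*x - 2*y - 1, f_y(x, y) = -2*x + 2*y.
  f_x(P) = -7, f_y(P) = -12 (gradient nonzero, so P is smooth).
Step 3: tangent line at P: -7·(x − 3) + -12·(y − -3) = 0.
Expanding: -7*x - 12*y - 15 = 0.


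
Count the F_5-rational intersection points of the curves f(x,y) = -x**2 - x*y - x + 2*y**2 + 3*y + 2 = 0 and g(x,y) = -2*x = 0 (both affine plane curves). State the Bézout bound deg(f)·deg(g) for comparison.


Common zeros: ∅; count = 0; Bézout bound = 2.

deg(f) = 2, deg(g) = 1, so Bézout bound = 2.
Scan x ∈ F_5. For each x, list the y ∈ F_5 with f(x, y) ≡ 0 and those with g(x, y) ≡ 0 (mod 5); the common zeros in that column are the intersection.
  x = 0: f ≡ 0 at y ∈ ∅; g ≡ 0 at y ∈ {0, 1, 2, 3, 4}; common: ∅.
  x = 1: f ≡ 0 at y ∈ {0, 4}; g ≡ 0 at y ∈ ∅; common: ∅.
  x = 2: f ≡ 0 at y ∈ ∅; g ≡ 0 at y ∈ ∅; common: ∅.
  x = 3: f ≡ 0 at y ∈ {0}; g ≡ 0 at y ∈ ∅; common: ∅.
  x = 4: f ≡ 0 at y ∈ {4}; g ≡ 0 at y ∈ ∅; common: ∅.
Collecting: common zeros = ∅, so the count is 0.
Comparison with the Bézout bound: 0 ≤ 2 = deg(f)·deg(g), as expected for curves with no common component (the affine F_5-count falls short of the bound because intersections may lie at infinity, over extension fields, or carry multiplicity).


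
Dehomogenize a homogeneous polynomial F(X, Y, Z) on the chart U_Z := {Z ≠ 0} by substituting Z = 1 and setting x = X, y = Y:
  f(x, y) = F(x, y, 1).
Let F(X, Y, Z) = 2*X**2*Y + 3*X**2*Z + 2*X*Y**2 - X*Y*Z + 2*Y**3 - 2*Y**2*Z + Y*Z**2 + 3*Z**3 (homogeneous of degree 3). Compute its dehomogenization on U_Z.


f(x, y) = 2*x**2*y + 3*x**2 + 2*x*y**2 - x*y + 2*y**3 - 2*y**2 + y + 3

On U_Z we set Z = 1. Each monomial c·X^i·Y^j·Z^k in F becomes c·x^i·y^j·1^k = c·x^i·y^j.
Substituting Z = 1: F(X, Y, 1) = 2*x**2*y + 3*x**2 + 2*x*y**2 - x*y + 2*y**3 - 2*y**2 + y + 3.
Note: deg(f) ≤ deg(F) = 3; strict inequality happens when F is divisible by Z (lost terms).


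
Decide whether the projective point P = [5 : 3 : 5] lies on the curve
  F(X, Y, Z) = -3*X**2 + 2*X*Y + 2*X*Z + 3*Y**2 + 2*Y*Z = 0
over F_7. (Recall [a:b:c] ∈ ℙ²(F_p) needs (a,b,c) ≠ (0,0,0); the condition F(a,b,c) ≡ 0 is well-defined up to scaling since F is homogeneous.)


F(5,3,5) ≡ 6 (mod 7); P is NOT on the curve.

Evaluate F(5, 3, 5) term-by-term (mod 7).
  -3*X**2 ↦ -3·25·1·1 = -75
  2*X*Y ↦ 2·5·3·1 = 30
  2*X*Z ↦ 2·5·1·5 = 50
  3*Y**2 ↦ 3·1·9·1 = 27
  2*Y*Z ↦ 2·1·3·5 = 30
Sum: F(5, 3, 5) = (-75) + (30) + (50) + (27) + (30) = 62.
Reducing mod 7: 62 ≡ 6 (mod 7).
Since F(a, b, c) ≡ 6 ≠ 0 (mod 7), P does NOT lie on the curve.


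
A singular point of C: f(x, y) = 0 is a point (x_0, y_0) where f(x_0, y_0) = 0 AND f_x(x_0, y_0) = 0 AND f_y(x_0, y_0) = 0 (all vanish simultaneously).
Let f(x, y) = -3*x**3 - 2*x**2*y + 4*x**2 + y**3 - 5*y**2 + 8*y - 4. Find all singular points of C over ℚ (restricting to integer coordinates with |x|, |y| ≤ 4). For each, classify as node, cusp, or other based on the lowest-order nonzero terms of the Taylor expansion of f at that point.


Singular points: {(0, 2)}; classification: cusp.

Compute partial derivatives:
  f_x = -9*x**2 - 4*x*y + 8*x.
  f_y = -2*x**2 + 3*y**2 - 10*y + 8.
Scan x_0 ∈ {−4, ..., 4}. For each x_0, f_y(x_0, y) is a polynomial in y; find its integer roots y ∈ {−4, ..., 4}, then test f_x and f at those candidates.
  x = -4: f_y(-4, y) = 3*y**2 - 10*y - 24; no integer root y with |y| ≤ 4.
  x = -3: f_y(-3, y) = 3*y**2 - 10*y - 10; no integer root y with |y| ≤ 4.
  x = -2: f_y(-2, y) = 3*y**2 - 10*y; vanishes at y ∈ {0}. (-2, 0): f_x = -52 ≠ 0.
  x = -1: f_y(-1, y) = 3*y**2 - 10*y + 6; no integer root y with |y| ≤ 4.
  x = 0: f_y(0, y) = 3*y**2 - 10*y + 8; vanishes at y ∈ {2}. (0, 2): f_x = 0, f = 0 — SINGULAR.
  x = 1: f_y(1, y) = 3*y**2 - 10*y + 6; no integer root y with |y| ≤ 4.
  x = 2: f_y(2, y) = 3*y**2 - 10*y; vanishes at y ∈ {0}. (2, 0): f_x = -20 ≠ 0.
  x = 3: f_y(3, y) = 3*y**2 - 10*y - 10; no integer root y with |y| ≤ 4.
  x = 4: f_y(4, y) = 3*y**2 - 10*y - 24; no integer root y with |y| ≤ 4.
Only singular point on the grid: (0, 2).
Classify: substitute x = 0 + u, y = 2 + v and expand: f = -3*u**3 - 2*u**2*v + v**3 + v**2.
No constant or linear terms (consistent with a singular point). Quadratic part: v**2. Cubic part: -3*u**3 - 2*u**2*v + v**3.
The quadratic part v**2 is a perfect square, so there is a single (double) tangent line v = 0, i.e. y = 2. Restricting the cubic part to that line (v = 0) leaves -3*u**3 ≠ 0, so f is not divisible by v and the branch is v² ≈ 3*u**3 to lowest order — this is a cusp.
Classification: cusp.


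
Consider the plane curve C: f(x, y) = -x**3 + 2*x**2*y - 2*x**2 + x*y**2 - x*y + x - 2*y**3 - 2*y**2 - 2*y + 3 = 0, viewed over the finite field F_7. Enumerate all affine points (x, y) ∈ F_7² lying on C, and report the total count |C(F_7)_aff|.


Affine F_7-points: {(1, 2), (1, 4), (3, 6), (4, 1), (6, 3)}; count = 5.

For each of the 49 pairs (x, y) ∈ F_7², evaluate f(x, y) mod 7. Record the zeros.
  x = 0: [0↦3, 1↦4, 2↦3, 3↦2, 4↦3, 5↦1, 6↦5]  zeros at y ∈ ∅
  x = 1: [0↦1, 1↦4, 2↦0, 3↦5, 4↦0, 5↦1, 6↦3]  zeros at y ∈ {2, 4}
  x = 2: [0↦3, 1↦5, 2↦2, 3↦3, 4↦3, 5↦4, 6↦1]  zeros at y ∈ ∅
  x = 3: [0↦3, 1↦1, 2↦3, 3↦4, 4↦6, 5↦4, 6↦0]  zeros at y ∈ {6}
  x = 4: [0↦2, 1↦0, 2↦4, 3↦2, 4↦3, 5↦2, 6↦1]  zeros at y ∈ {1}
  x = 5: [0↦1, 1↦3, 2↦6, 3↦5, 4↦2, 5↦6, 6↦5]  zeros at y ∈ ∅
  x = 6: [0↦1, 1↦4, 2↦3, 3↦0, 4↦4, 5↦3, 6↦6]  zeros at y ∈ {3}
Collecting zeros: affine points = {(1, 2), (1, 4), (3, 6), (4, 1), (6, 3)}.
Total count |C(F_7)_aff| = 5.
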